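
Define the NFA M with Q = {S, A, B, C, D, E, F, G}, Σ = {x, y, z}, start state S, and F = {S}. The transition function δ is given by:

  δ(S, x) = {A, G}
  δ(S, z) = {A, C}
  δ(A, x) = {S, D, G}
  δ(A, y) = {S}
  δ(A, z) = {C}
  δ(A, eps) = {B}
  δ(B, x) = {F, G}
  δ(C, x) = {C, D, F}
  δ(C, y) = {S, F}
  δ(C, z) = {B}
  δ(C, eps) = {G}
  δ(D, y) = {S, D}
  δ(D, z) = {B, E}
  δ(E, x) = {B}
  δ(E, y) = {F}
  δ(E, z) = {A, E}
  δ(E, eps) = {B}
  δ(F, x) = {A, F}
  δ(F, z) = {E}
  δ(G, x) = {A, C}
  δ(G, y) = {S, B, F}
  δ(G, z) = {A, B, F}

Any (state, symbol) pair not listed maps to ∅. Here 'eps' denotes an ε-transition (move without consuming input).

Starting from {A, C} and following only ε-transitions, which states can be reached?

Begin with {A, C}.
ε-move A → B; add B.
ε-move C → G; add G.

{A, B, C, G}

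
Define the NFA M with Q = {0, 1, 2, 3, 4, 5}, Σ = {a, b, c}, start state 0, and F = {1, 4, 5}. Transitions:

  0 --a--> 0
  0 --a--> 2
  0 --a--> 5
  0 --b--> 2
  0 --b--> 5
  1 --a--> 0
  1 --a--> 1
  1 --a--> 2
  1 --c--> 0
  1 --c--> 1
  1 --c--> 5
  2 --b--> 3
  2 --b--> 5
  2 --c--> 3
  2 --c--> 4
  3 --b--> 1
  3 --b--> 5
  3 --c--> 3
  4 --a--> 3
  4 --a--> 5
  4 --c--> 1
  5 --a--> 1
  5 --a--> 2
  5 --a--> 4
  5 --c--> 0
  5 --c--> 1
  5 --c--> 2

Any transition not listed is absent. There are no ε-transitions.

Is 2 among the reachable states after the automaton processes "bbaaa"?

Yes

Start in {0}.
Read 'b': 0→{2, 5}; now {2, 5}.
Read 'b': 2→{3, 5}, 5→∅; now {3, 5}.
Read 'a': 3→∅, 5→{1, 2, 4}; now {1, 2, 4}.
Read 'a': 1→{0, 1, 2}, 2→∅, 4→{3, 5}; now {0, 1, 2, 3, 5}.
Read 'a': 0→{0, 2, 5}, 1→{0, 1, 2}, 2→∅, 3→∅, 5→{1, 2, 4}; now {0, 1, 2, 4, 5}.
State 2 is in {0, 1, 2, 4, 5}.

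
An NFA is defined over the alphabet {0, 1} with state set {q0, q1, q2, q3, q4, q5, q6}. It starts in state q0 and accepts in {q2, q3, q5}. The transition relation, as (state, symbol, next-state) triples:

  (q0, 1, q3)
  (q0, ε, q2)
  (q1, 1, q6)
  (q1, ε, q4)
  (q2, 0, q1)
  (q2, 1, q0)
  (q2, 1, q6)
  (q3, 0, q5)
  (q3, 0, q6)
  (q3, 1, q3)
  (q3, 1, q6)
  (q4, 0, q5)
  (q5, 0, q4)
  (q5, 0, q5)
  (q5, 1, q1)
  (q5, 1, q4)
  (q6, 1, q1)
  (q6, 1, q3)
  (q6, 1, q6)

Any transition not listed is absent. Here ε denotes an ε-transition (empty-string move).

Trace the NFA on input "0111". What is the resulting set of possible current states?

{q1, q3, q4, q6}

Start: ε-closure({q0}) = {q0, q2}.
Read '0': q0→∅, q2→{q1}; union {q1}; ε-closure = {q1, q4}.
Read '1': q1→{q6}, q4→∅; now {q6}.
Read '1': q6→{q1, q3, q6}; union {q1, q3, q6}; ε-closure = {q1, q3, q4, q6}.
Read '1': q1→{q6}, q3→{q3, q6}, q4→∅, q6→{q1, q3, q6}; union {q1, q3, q6}; ε-closure = {q1, q3, q4, q6}.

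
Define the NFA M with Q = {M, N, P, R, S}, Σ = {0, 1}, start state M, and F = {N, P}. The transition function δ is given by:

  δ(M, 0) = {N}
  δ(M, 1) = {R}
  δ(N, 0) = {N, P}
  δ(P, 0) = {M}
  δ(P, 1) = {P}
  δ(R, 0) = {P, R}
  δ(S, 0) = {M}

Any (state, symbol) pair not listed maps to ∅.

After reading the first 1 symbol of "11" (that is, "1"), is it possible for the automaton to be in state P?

Start in {M}.
Read '1': {M} → {R}.
State P is not in {R}.

No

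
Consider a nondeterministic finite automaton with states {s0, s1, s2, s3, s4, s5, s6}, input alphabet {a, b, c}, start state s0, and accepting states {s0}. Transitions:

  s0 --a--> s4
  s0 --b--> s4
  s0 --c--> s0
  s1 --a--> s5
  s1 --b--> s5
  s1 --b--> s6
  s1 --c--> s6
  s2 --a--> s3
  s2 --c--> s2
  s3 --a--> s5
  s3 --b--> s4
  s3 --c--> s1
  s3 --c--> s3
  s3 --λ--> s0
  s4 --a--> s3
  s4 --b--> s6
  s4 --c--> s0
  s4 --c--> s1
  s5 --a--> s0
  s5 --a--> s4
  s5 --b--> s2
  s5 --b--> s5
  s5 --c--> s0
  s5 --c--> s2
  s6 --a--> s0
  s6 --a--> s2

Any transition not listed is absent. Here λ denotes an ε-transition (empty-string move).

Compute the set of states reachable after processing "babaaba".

Start in {s0}.
Read 'b': s0→{s4}; now {s4}.
Read 'a': s4→{s3}; union {s3}; ε-closure = {s0, s3}.
Read 'b': s0→{s4}, s3→{s4}; now {s4}.
Read 'a': s4→{s3}; union {s3}; ε-closure = {s0, s3}.
Read 'a': s0→{s4}, s3→{s5}; now {s4, s5}.
Read 'b': s4→{s6}, s5→{s2, s5}; now {s2, s5, s6}.
Read 'a': s2→{s3}, s5→{s0, s4}, s6→{s0, s2}; now {s0, s2, s3, s4}.

{s0, s2, s3, s4}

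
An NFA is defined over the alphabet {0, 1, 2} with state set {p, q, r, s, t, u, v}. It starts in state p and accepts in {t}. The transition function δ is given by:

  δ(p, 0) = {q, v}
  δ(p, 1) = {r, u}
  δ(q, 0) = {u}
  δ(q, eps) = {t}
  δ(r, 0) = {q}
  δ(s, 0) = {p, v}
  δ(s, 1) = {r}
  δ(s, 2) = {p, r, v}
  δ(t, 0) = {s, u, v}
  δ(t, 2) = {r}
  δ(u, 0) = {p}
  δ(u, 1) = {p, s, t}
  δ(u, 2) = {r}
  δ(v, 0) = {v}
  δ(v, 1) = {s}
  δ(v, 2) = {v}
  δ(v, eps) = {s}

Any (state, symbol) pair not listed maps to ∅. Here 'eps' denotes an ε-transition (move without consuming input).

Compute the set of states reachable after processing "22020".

∅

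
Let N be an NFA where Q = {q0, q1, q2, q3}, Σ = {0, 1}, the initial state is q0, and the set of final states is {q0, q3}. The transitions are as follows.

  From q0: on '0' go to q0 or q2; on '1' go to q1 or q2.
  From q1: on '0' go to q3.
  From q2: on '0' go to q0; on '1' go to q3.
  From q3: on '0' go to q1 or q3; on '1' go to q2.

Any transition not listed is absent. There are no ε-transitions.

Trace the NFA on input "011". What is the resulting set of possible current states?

Start in {q0}.
Read '0': q0→{q0, q2}; now {q0, q2}.
Read '1': q0→{q1, q2}, q2→{q3}; now {q1, q2, q3}.
Read '1': q1→∅, q2→{q3}, q3→{q2}; now {q2, q3}.

{q2, q3}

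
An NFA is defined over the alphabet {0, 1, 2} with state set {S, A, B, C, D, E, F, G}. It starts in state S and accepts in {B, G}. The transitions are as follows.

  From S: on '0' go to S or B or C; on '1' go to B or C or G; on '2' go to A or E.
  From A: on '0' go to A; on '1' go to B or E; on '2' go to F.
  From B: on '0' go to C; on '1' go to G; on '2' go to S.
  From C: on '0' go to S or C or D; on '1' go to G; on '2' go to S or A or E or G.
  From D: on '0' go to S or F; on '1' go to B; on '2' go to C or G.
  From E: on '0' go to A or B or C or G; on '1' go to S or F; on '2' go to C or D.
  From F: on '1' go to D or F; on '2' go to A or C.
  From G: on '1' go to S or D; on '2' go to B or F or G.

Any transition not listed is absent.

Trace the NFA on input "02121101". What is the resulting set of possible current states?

{B, C, D, F, G}

Start in {S}.
Read '0': {S} → {S, B, C}.
Read '2': {S, B, C} → {S, A, E, G}.
Read '1': {S, A, E, G} → {S, B, C, D, E, F, G}.
Read '2': {S, B, C, D, E, F, G} → {S, A, B, C, D, E, F, G}.
Read '1': {S, A, B, C, D, E, F, G} → {S, B, C, D, E, F, G}.
Read '1': {S, B, C, D, E, F, G} → {S, B, C, D, F, G}.
Read '0': {S, B, C, D, F, G} → {S, B, C, D, F}.
Read '1': {S, B, C, D, F} → {B, C, D, F, G}.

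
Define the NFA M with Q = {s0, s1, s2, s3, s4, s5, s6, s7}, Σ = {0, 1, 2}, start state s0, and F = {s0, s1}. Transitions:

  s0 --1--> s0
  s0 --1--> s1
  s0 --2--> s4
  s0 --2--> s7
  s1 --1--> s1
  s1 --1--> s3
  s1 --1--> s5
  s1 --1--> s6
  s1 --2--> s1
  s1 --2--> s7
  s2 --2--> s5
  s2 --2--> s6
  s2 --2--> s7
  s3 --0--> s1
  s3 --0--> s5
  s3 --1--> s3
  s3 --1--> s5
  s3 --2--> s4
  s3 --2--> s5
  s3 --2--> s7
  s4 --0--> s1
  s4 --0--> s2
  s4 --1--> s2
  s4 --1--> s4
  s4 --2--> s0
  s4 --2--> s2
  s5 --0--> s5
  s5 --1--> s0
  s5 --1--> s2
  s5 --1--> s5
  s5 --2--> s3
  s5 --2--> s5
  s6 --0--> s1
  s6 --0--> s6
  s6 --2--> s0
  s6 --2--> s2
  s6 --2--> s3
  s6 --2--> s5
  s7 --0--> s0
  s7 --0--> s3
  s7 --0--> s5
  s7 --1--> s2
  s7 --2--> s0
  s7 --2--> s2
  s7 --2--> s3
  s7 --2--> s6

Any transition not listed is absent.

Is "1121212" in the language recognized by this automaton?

Yes

Start in {s0}.
Read '1': {s0} → {s0, s1}.
Read '1': {s0, s1} → {s0, s1, s3, s5, s6}.
Read '2': {s0, s1, s3, s5, s6} → {s0, s1, s2, s3, s4, s5, s7}.
Read '1': {s0, s1, s2, s3, s4, s5, s7} → {s0, s1, s2, s3, s4, s5, s6}.
Read '2': {s0, s1, s2, s3, s4, s5, s6} → {s0, s1, s2, s3, s4, s5, s6, s7}.
Read '1': {s0, s1, s2, s3, s4, s5, s6, s7} → {s0, s1, s2, s3, s4, s5, s6}.
Read '2': {s0, s1, s2, s3, s4, s5, s6} → {s0, s1, s2, s3, s4, s5, s6, s7}.
The final set {s0, s1, s2, s3, s4, s5, s6, s7} contains the accepting states s0, s1.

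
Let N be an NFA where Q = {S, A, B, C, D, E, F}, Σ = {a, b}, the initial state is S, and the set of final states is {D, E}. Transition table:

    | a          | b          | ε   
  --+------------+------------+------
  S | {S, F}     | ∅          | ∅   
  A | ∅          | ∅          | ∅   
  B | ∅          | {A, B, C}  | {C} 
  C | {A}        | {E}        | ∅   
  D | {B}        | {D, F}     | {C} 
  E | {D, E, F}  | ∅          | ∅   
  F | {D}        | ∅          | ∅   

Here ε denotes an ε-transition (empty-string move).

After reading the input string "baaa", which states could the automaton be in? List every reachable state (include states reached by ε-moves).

Start in {S}.
Read 'b': {S} → ∅.
The set is empty and remains empty for the remaining 3 symbols.

∅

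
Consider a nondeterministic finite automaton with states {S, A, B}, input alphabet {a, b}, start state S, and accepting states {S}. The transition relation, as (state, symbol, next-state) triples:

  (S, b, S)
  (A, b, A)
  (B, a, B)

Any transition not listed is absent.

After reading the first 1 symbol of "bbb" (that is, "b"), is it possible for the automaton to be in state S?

Yes

Start in {S}.
Read 'b': {S} → {S}.
State S is in {S}.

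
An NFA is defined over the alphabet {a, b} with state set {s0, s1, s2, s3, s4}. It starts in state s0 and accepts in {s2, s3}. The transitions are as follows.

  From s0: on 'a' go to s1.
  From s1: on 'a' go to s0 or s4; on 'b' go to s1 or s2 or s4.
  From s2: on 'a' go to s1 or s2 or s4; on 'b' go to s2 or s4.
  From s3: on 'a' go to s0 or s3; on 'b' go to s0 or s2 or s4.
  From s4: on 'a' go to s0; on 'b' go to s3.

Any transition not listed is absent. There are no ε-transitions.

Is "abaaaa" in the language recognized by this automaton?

Start in {s0}.
Read 'a': s0→{s1}; now {s1}.
Read 'b': s1→{s1, s2, s4}; now {s1, s2, s4}.
Read 'a': s1→{s0, s4}, s2→{s1, s2, s4}, s4→{s0}; now {s0, s1, s2, s4}.
Read 'a': s0→{s1}, s1→{s0, s4}, s2→{s1, s2, s4}, s4→{s0}; now {s0, s1, s2, s4}.
Read 'a': s0→{s1}, s1→{s0, s4}, s2→{s1, s2, s4}, s4→{s0}; now {s0, s1, s2, s4}.
Read 'a': s0→{s1}, s1→{s0, s4}, s2→{s1, s2, s4}, s4→{s0}; now {s0, s1, s2, s4}.
The final set {s0, s1, s2, s4} contains the accepting state s2.

Yes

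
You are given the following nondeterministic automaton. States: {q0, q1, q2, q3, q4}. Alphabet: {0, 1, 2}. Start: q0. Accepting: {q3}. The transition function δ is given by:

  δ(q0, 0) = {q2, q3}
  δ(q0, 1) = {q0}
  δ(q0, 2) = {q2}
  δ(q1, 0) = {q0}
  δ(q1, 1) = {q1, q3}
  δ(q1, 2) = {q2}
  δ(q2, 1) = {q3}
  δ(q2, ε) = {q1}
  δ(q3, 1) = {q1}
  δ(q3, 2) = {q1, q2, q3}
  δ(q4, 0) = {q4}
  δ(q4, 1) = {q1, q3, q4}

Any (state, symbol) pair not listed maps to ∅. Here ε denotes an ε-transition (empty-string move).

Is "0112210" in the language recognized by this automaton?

Start in {q0}.
Read '0': {q0} → {q1, q2, q3}.
Read '1': {q1, q2, q3} → {q1, q3}.
Read '1': {q1, q3} → {q1, q3}.
Read '2': {q1, q3} → {q1, q2, q3}.
Read '2': {q1, q2, q3} → {q1, q2, q3}.
Read '1': {q1, q2, q3} → {q1, q3}.
Read '0': {q1, q3} → {q0}.
The final set {q0} contains no accepting state.

No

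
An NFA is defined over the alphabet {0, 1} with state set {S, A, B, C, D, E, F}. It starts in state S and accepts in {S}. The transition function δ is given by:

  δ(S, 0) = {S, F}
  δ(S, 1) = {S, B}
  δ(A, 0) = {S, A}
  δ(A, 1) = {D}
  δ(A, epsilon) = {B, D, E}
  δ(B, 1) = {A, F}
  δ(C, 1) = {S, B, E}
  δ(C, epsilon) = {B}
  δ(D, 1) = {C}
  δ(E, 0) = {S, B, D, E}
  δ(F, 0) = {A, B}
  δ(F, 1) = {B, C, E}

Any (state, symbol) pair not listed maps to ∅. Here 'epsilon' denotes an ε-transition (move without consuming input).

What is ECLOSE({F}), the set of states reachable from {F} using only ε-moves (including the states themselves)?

Begin with {F}.
No ε-moves leave this set, so the closure equals the set itself.

{F}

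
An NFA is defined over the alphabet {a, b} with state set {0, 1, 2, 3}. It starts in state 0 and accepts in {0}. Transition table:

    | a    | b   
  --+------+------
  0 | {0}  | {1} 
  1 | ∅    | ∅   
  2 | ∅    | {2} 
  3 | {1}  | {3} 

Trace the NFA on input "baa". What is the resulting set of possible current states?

Start in {0}.
Read 'b': 0→{1}; now {1}.
Read 'a': 1→∅; now ∅.
The set is empty and remains empty for the remaining 1 symbol.

∅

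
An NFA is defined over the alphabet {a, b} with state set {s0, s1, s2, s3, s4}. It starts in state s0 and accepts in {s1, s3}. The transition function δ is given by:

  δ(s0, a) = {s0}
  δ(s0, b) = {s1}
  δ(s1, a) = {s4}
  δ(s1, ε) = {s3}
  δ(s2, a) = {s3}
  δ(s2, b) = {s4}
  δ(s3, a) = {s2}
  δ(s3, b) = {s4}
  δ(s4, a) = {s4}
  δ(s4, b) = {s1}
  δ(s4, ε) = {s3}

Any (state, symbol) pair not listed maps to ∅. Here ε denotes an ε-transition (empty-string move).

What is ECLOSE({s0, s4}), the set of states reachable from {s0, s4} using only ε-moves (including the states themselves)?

Begin with {s0, s4}.
ε-move s4 → s3; add s3.

{s0, s3, s4}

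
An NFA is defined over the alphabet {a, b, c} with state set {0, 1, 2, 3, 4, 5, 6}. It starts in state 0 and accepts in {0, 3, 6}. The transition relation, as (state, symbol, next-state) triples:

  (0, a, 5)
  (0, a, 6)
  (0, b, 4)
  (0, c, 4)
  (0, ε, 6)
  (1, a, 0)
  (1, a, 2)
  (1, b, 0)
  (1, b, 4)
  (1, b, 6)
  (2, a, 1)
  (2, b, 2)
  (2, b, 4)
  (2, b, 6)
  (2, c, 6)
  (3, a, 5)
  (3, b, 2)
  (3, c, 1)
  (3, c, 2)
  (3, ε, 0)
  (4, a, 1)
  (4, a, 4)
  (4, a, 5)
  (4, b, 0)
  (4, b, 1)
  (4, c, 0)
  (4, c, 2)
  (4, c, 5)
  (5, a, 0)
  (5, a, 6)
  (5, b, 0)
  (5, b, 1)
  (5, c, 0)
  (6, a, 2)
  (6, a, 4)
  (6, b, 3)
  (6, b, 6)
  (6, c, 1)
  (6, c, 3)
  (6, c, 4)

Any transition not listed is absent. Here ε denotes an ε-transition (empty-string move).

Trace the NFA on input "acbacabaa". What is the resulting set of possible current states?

Start: ε-closure({0}) = {0, 6}.
Read 'a': 0→{5, 6}, 6→{2, 4}; now {2, 4, 5, 6}.
Read 'c': 2→{6}, 4→{0, 2, 5}, 5→{0}, 6→{1, 3, 4}; now {0, 1, 2, 3, 4, 5, 6}.
Read 'b': 0→{4}, 1→{0, 4, 6}, 2→{2, 4, 6}, 3→{2}, 4→{0, 1}, 5→{0, 1}, 6→{3, 6}; now {0, 1, 2, 3, 4, 6}.
Read 'a': 0→{5, 6}, 1→{0, 2}, 2→{1}, 3→{5}, 4→{1, 4, 5}, 6→{2, 4}; now {0, 1, 2, 4, 5, 6}.
Read 'c': 0→{4}, 1→∅, 2→{6}, 4→{0, 2, 5}, 5→{0}, 6→{1, 3, 4}; now {0, 1, 2, 3, 4, 5, 6}.
Read 'a': 0→{5, 6}, 1→{0, 2}, 2→{1}, 3→{5}, 4→{1, 4, 5}, 5→{0, 6}, 6→{2, 4}; now {0, 1, 2, 4, 5, 6}.
Read 'b': 0→{4}, 1→{0, 4, 6}, 2→{2, 4, 6}, 4→{0, 1}, 5→{0, 1}, 6→{3, 6}; now {0, 1, 2, 3, 4, 6}.
Read 'a': 0→{5, 6}, 1→{0, 2}, 2→{1}, 3→{5}, 4→{1, 4, 5}, 6→{2, 4}; now {0, 1, 2, 4, 5, 6}.
Read 'a': 0→{5, 6}, 1→{0, 2}, 2→{1}, 4→{1, 4, 5}, 5→{0, 6}, 6→{2, 4}; now {0, 1, 2, 4, 5, 6}.

{0, 1, 2, 4, 5, 6}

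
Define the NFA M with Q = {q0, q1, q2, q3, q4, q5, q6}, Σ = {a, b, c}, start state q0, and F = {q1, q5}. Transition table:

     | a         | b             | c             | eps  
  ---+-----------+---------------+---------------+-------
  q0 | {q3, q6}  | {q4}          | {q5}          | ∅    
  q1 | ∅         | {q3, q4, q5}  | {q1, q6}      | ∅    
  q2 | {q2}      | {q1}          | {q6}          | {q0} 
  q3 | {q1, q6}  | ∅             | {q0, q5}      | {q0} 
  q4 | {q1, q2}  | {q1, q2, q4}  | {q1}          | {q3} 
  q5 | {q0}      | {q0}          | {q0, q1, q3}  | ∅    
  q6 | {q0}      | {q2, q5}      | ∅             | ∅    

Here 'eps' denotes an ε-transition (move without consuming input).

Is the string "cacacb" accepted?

Start in {q0}.
Read 'c': q0→{q5}; now {q5}.
Read 'a': q5→{q0}; now {q0}.
Read 'c': q0→{q5}; now {q5}.
Read 'a': q5→{q0}; now {q0}.
Read 'c': q0→{q5}; now {q5}.
Read 'b': q5→{q0}; now {q0}.
The final set {q0} contains no accepting state.

No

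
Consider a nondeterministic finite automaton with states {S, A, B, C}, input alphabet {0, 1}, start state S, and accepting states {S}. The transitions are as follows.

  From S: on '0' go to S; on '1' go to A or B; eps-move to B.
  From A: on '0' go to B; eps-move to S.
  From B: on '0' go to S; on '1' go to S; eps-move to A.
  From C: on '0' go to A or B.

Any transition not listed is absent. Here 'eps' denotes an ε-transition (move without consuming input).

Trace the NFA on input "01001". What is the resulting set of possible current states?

Start: ε-closure({S}) = {S, A, B}.
Read '0': S→{S}, A→{B}, B→{S}; union {S, B}; ε-closure = {S, A, B}.
Read '1': S→{A, B}, A→∅, B→{S}; now {S, A, B}.
Read '0': S→{S}, A→{B}, B→{S}; union {S, B}; ε-closure = {S, A, B}.
Read '0': S→{S}, A→{B}, B→{S}; union {S, B}; ε-closure = {S, A, B}.
Read '1': S→{A, B}, A→∅, B→{S}; now {S, A, B}.

{S, A, B}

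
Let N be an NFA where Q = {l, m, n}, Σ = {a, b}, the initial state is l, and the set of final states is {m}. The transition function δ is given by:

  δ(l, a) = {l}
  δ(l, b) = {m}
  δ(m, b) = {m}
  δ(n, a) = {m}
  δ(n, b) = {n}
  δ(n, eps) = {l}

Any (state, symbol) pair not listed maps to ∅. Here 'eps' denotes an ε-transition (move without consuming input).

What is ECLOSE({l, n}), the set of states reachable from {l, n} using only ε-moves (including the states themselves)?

{l, n}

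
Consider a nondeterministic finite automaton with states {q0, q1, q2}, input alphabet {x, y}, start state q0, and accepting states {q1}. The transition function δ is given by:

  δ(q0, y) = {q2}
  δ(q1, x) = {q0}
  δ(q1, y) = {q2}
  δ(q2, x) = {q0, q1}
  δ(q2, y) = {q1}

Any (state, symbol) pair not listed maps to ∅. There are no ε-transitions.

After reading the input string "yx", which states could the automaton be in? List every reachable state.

{q0, q1}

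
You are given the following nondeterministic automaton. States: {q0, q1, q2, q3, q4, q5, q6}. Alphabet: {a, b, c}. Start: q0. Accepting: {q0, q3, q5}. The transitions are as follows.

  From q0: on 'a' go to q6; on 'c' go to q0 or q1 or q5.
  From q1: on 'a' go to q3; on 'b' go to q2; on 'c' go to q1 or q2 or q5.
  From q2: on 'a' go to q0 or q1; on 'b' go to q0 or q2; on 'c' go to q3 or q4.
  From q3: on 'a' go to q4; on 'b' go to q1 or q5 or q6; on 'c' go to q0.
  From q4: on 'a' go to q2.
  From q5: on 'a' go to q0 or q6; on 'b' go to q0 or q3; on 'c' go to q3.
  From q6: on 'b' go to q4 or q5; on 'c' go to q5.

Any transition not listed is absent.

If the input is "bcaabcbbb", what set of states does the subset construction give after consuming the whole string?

∅

Start in {q0}.
Read 'b': q0→∅; now ∅.
The set is empty and remains empty for the remaining 8 symbols.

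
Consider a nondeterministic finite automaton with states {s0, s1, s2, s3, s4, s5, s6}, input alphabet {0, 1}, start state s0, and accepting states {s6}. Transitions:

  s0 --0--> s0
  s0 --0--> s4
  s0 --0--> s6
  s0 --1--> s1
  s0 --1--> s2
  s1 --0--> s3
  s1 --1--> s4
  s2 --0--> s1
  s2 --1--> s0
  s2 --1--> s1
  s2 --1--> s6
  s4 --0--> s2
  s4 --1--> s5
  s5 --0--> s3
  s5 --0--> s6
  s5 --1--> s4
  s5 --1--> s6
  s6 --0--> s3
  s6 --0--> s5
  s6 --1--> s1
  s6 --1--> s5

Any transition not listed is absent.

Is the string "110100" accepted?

Yes

Start in {s0}.
Read '1': s0→{s1, s2}; now {s1, s2}.
Read '1': s1→{s4}, s2→{s0, s1, s6}; now {s0, s1, s4, s6}.
Read '0': s0→{s0, s4, s6}, s1→{s3}, s4→{s2}, s6→{s3, s5}; now {s0, s2, s3, s4, s5, s6}.
Read '1': s0→{s1, s2}, s2→{s0, s1, s6}, s3→∅, s4→{s5}, s5→{s4, s6}, s6→{s1, s5}; now {s0, s1, s2, s4, s5, s6}.
Read '0': s0→{s0, s4, s6}, s1→{s3}, s2→{s1}, s4→{s2}, s5→{s3, s6}, s6→{s3, s5}; now {s0, s1, s2, s3, s4, s5, s6}.
Read '0': s0→{s0, s4, s6}, s1→{s3}, s2→{s1}, s3→∅, s4→{s2}, s5→{s3, s6}, s6→{s3, s5}; now {s0, s1, s2, s3, s4, s5, s6}.
The final set {s0, s1, s2, s3, s4, s5, s6} contains the accepting state s6.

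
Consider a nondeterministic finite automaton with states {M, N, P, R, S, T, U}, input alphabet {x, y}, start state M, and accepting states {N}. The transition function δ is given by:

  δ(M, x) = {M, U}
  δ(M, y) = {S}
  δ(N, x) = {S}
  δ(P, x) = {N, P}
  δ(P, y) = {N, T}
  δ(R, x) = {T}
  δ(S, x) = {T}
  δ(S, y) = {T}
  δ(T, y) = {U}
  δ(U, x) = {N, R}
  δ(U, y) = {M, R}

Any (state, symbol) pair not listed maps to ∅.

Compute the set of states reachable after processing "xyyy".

Start in {M}.
Read 'x': M→{M, U}; now {M, U}.
Read 'y': M→{S}, U→{M, R}; now {M, R, S}.
Read 'y': M→{S}, R→∅, S→{T}; now {S, T}.
Read 'y': S→{T}, T→{U}; now {T, U}.

{T, U}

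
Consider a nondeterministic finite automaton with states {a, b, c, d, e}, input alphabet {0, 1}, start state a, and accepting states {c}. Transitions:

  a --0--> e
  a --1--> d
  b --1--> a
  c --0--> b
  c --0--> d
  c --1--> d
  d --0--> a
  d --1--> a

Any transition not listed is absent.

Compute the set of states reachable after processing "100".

Start in {a}.
Read '1': a→{d}; now {d}.
Read '0': d→{a}; now {a}.
Read '0': a→{e}; now {e}.

{e}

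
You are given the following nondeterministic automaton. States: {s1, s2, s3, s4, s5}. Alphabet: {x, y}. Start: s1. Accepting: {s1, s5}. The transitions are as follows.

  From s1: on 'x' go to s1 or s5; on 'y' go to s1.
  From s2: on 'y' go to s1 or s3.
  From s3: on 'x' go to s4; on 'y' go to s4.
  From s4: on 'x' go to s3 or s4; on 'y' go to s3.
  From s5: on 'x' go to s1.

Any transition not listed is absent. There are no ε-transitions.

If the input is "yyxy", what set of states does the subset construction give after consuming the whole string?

Start in {s1}.
Read 'y': s1→{s1}; now {s1}.
Read 'y': s1→{s1}; now {s1}.
Read 'x': s1→{s1, s5}; now {s1, s5}.
Read 'y': s1→{s1}, s5→∅; now {s1}.

{s1}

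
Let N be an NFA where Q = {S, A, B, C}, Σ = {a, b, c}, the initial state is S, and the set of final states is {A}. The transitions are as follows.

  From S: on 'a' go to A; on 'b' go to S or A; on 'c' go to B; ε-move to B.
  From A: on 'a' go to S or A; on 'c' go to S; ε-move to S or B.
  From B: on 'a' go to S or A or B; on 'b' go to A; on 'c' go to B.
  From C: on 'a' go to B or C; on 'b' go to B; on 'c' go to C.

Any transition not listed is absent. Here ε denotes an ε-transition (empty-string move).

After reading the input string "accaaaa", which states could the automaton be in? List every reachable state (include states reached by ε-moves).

{S, A, B}

Start: ε-closure({S}) = {S, B}.
Read 'a': {S, B} → {S, A, B}.
Read 'c': {S, A, B} → {S, B}.
Read 'c': {S, B} → {B}.
Read 'a': {B} → {S, A, B}.
Read 'a': {S, A, B} → {S, A, B}.
Read 'a': {S, A, B} → {S, A, B}.
Read 'a': {S, A, B} → {S, A, B}.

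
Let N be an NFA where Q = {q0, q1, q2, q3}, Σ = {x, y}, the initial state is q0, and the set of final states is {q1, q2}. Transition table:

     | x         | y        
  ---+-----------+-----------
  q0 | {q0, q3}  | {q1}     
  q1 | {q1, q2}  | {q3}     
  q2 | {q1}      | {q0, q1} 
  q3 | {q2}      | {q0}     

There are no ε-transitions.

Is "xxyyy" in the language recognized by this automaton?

Start in {q0}.
Read 'x': q0→{q0, q3}; now {q0, q3}.
Read 'x': q0→{q0, q3}, q3→{q2}; now {q0, q2, q3}.
Read 'y': q0→{q1}, q2→{q0, q1}, q3→{q0}; now {q0, q1}.
Read 'y': q0→{q1}, q1→{q3}; now {q1, q3}.
Read 'y': q1→{q3}, q3→{q0}; now {q0, q3}.
The final set {q0, q3} contains no accepting state.

No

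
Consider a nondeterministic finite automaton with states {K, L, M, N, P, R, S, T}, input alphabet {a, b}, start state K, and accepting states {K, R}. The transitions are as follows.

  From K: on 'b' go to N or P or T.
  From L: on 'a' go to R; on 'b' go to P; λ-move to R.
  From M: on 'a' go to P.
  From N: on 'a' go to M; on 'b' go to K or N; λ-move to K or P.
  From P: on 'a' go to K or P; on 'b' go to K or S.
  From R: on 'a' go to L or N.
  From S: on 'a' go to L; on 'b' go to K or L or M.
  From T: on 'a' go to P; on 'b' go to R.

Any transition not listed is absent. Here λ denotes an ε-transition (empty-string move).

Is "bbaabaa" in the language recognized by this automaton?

Yes

Start in {K}.
Read 'b': K→{N, P, T}; union {N, P, T}; ε-closure = {K, N, P, T}.
Read 'b': K→{N, P, T}, N→{K, N}, P→{K, S}, T→{R}; now {K, N, P, R, S, T}.
Read 'a': K→∅, N→{M}, P→{K, P}, R→{L, N}, S→{L}, T→{P}; union {K, L, M, N, P}; ε-closure = {K, L, M, N, P, R}.
Read 'a': K→∅, L→{R}, M→{P}, N→{M}, P→{K, P}, R→{L, N}; now {K, L, M, N, P, R}.
Read 'b': K→{N, P, T}, L→{P}, M→∅, N→{K, N}, P→{K, S}, R→∅; now {K, N, P, S, T}.
Read 'a': K→∅, N→{M}, P→{K, P}, S→{L}, T→{P}; union {K, L, M, P}; ε-closure = {K, L, M, P, R}.
Read 'a': K→∅, L→{R}, M→{P}, P→{K, P}, R→{L, N}; now {K, L, N, P, R}.
The final set {K, L, N, P, R} contains the accepting states K, R.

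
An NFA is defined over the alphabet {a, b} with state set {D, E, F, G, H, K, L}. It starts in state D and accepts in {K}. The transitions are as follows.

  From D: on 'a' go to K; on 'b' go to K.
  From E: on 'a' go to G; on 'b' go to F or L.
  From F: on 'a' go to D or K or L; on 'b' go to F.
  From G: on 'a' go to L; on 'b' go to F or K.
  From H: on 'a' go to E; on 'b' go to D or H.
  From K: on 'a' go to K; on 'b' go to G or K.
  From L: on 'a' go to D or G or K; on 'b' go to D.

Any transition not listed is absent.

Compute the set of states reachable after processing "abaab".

{F, G, K}

Start in {D}.
Read 'a': {D} → {K}.
Read 'b': {K} → {G, K}.
Read 'a': {G, K} → {K, L}.
Read 'a': {K, L} → {D, G, K}.
Read 'b': {D, G, K} → {F, G, K}.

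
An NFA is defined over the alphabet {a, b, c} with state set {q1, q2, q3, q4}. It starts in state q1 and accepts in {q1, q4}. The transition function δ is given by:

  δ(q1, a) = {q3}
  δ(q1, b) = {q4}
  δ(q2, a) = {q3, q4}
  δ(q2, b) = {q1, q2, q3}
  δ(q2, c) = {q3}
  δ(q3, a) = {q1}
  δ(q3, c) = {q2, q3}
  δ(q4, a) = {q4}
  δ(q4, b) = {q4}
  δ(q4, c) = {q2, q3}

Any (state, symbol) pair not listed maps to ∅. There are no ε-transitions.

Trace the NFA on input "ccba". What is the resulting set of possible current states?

∅

Start in {q1}.
Read 'c': {q1} → ∅.
The set is empty and remains empty for the remaining 3 symbols.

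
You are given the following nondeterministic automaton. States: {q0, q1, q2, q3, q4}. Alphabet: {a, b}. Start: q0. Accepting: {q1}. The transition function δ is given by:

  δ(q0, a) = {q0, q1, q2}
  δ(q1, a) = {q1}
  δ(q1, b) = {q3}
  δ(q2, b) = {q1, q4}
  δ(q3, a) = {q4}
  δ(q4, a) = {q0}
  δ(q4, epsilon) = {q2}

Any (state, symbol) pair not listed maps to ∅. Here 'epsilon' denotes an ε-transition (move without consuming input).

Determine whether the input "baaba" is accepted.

Start in {q0}.
Read 'b': q0→∅; now ∅.
The set is empty and remains empty for the remaining 4 symbols.
The final set ∅ contains no accepting state.

No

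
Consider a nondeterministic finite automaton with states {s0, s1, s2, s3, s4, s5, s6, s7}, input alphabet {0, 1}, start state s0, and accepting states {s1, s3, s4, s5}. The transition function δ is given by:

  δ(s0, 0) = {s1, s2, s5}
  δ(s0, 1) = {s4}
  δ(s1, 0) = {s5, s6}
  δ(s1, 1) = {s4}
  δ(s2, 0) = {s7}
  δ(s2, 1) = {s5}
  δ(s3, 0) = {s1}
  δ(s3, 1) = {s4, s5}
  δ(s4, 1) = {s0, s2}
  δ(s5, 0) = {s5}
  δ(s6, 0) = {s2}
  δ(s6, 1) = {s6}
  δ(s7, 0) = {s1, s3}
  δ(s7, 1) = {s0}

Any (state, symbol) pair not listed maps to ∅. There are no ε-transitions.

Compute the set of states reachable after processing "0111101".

{s0, s4, s5}

Start in {s0}.
Read '0': s0→{s1, s2, s5}; now {s1, s2, s5}.
Read '1': s1→{s4}, s2→{s5}, s5→∅; now {s4, s5}.
Read '1': s4→{s0, s2}, s5→∅; now {s0, s2}.
Read '1': s0→{s4}, s2→{s5}; now {s4, s5}.
Read '1': s4→{s0, s2}, s5→∅; now {s0, s2}.
Read '0': s0→{s1, s2, s5}, s2→{s7}; now {s1, s2, s5, s7}.
Read '1': s1→{s4}, s2→{s5}, s5→∅, s7→{s0}; now {s0, s4, s5}.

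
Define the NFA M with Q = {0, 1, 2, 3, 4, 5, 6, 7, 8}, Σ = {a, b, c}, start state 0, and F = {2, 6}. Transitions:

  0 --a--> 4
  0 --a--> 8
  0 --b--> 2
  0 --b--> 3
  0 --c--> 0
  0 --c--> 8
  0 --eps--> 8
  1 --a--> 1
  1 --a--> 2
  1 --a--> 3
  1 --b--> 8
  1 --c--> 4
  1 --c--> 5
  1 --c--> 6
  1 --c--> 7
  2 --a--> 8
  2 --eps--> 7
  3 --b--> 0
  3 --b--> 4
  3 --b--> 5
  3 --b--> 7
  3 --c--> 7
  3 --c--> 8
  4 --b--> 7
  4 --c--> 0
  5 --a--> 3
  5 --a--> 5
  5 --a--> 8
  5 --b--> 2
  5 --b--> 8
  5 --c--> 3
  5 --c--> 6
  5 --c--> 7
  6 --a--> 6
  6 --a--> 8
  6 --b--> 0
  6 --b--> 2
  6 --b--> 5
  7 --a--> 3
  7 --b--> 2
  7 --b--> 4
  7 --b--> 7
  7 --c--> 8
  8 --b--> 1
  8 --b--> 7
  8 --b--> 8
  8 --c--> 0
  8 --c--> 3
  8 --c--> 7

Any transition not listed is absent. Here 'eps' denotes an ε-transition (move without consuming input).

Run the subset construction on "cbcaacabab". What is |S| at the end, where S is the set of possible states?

Start: ε-closure({0}) = {0, 8}.
Read 'c': {0, 8} → {0, 3, 7, 8}.
Read 'b': {0, 3, 7, 8} → {0, 1, 2, 3, 4, 5, 7, 8}.
Read 'c': {0, 1, 2, 3, 4, 5, 7, 8} → {0, 3, 4, 5, 6, 7, 8}.
Read 'a': {0, 3, 4, 5, 6, 7, 8} → {3, 4, 5, 6, 8}.
Read 'a': {3, 4, 5, 6, 8} → {3, 5, 6, 8}.
Read 'c': {3, 5, 6, 8} → {0, 3, 6, 7, 8}.
Read 'a': {0, 3, 6, 7, 8} → {3, 4, 6, 8}.
Read 'b': {3, 4, 6, 8} → {0, 1, 2, 4, 5, 7, 8}.
Read 'a': {0, 1, 2, 4, 5, 7, 8} → {1, 2, 3, 4, 5, 7, 8}.
Read 'b': {1, 2, 3, 4, 5, 7, 8} → {0, 1, 2, 4, 5, 7, 8}.
That set has 7 states.

7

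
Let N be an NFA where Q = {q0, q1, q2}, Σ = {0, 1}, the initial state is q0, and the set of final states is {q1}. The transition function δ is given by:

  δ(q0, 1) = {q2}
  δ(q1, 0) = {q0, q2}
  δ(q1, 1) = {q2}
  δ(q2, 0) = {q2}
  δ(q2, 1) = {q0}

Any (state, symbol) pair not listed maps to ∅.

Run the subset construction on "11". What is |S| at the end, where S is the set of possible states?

1

Start in {q0}.
Read '1': q0→{q2}; now {q2}.
Read '1': q2→{q0}; now {q0}.
That set has 1 state.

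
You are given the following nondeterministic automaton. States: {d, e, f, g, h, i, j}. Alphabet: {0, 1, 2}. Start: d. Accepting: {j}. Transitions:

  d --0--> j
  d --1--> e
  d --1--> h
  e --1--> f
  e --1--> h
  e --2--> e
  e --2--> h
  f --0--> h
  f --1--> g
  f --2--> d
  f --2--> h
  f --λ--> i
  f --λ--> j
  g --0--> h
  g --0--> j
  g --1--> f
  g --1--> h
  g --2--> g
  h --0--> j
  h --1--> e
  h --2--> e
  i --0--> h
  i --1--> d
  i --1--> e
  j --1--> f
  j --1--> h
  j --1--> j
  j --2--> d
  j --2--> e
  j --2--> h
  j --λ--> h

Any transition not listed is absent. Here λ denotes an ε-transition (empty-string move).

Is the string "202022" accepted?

Start in {d}.
Read '2': d→∅; now ∅.
The set is empty and remains empty for the remaining 5 symbols.
The final set ∅ contains no accepting state.

No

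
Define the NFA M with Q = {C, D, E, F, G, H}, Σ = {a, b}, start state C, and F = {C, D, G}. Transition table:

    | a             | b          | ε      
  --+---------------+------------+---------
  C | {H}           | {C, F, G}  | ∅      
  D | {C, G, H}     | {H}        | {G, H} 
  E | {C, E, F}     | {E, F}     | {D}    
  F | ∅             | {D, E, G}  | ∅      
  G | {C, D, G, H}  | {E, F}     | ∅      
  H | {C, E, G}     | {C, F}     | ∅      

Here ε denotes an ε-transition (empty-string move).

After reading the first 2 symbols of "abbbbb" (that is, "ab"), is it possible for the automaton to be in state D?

Start in {C}.
Read 'a': {C} → {H}.
Read 'b': {H} → {C, F}.
State D is not in {C, F}.

No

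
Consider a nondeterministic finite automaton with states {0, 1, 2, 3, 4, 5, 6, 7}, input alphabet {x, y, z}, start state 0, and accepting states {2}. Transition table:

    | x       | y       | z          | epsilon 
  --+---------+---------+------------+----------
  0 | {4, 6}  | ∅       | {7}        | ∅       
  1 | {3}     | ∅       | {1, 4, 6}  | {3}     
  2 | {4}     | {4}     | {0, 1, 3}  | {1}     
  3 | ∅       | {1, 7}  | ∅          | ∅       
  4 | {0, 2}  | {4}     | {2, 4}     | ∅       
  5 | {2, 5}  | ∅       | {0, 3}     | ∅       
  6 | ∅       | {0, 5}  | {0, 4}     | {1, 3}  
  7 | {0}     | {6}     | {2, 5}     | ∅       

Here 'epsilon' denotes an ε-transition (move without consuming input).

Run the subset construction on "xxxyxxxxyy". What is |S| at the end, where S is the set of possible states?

5

Start in {0}.
Read 'x': 0→{4, 6}; union {4, 6}; ε-closure = {1, 3, 4, 6}.
Read 'x': 1→{3}, 3→∅, 4→{0, 2}, 6→∅; union {0, 2, 3}; ε-closure = {0, 1, 2, 3}.
Read 'x': 0→{4, 6}, 1→{3}, 2→{4}, 3→∅; union {3, 4, 6}; ε-closure = {1, 3, 4, 6}.
Read 'y': 1→∅, 3→{1, 7}, 4→{4}, 6→{0, 5}; union {0, 1, 4, 5, 7}; ε-closure = {0, 1, 3, 4, 5, 7}.
Read 'x': 0→{4, 6}, 1→{3}, 3→∅, 4→{0, 2}, 5→{2, 5}, 7→{0}; union {0, 2, 3, 4, 5, 6}; ε-closure = {0, 1, 2, 3, 4, 5, 6}.
Read 'x': 0→{4, 6}, 1→{3}, 2→{4}, 3→∅, 4→{0, 2}, 5→{2, 5}, 6→∅; union {0, 2, 3, 4, 5, 6}; ε-closure = {0, 1, 2, 3, 4, 5, 6}.
Read 'x': 0→{4, 6}, 1→{3}, 2→{4}, 3→∅, 4→{0, 2}, 5→{2, 5}, 6→∅; union {0, 2, 3, 4, 5, 6}; ε-closure = {0, 1, 2, 3, 4, 5, 6}.
Read 'x': 0→{4, 6}, 1→{3}, 2→{4}, 3→∅, 4→{0, 2}, 5→{2, 5}, 6→∅; union {0, 2, 3, 4, 5, 6}; ε-closure = {0, 1, 2, 3, 4, 5, 6}.
Read 'y': 0→∅, 1→∅, 2→{4}, 3→{1, 7}, 4→{4}, 5→∅, 6→{0, 5}; union {0, 1, 4, 5, 7}; ε-closure = {0, 1, 3, 4, 5, 7}.
Read 'y': 0→∅, 1→∅, 3→{1, 7}, 4→{4}, 5→∅, 7→{6}; union {1, 4, 6, 7}; ε-closure = {1, 3, 4, 6, 7}.
That set has 5 states.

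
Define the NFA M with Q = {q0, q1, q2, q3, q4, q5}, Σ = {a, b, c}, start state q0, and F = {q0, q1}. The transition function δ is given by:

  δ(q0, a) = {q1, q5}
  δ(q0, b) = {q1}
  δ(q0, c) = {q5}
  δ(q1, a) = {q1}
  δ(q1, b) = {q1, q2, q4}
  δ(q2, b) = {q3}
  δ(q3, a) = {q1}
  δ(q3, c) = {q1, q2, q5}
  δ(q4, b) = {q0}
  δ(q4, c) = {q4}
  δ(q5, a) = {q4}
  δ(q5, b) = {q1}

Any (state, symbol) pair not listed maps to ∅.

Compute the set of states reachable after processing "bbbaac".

{q4}

Start in {q0}.
Read 'b': {q0} → {q1}.
Read 'b': {q1} → {q1, q2, q4}.
Read 'b': {q1, q2, q4} → {q0, q1, q2, q3, q4}.
Read 'a': {q0, q1, q2, q3, q4} → {q1, q5}.
Read 'a': {q1, q5} → {q1, q4}.
Read 'c': {q1, q4} → {q4}.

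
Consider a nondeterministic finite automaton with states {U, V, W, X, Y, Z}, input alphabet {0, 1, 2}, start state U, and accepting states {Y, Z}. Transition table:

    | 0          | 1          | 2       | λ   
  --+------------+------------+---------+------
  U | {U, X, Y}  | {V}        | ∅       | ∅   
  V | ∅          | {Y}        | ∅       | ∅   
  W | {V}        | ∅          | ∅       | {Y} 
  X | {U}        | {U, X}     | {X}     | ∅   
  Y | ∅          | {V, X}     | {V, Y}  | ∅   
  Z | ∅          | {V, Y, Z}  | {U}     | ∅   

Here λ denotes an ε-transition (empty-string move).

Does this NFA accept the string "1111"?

Yes

Start in {U}.
Read '1': U→{V}; now {V}.
Read '1': V→{Y}; now {Y}.
Read '1': Y→{V, X}; now {V, X}.
Read '1': V→{Y}, X→{U, X}; now {U, X, Y}.
The final set {U, X, Y} contains the accepting state Y.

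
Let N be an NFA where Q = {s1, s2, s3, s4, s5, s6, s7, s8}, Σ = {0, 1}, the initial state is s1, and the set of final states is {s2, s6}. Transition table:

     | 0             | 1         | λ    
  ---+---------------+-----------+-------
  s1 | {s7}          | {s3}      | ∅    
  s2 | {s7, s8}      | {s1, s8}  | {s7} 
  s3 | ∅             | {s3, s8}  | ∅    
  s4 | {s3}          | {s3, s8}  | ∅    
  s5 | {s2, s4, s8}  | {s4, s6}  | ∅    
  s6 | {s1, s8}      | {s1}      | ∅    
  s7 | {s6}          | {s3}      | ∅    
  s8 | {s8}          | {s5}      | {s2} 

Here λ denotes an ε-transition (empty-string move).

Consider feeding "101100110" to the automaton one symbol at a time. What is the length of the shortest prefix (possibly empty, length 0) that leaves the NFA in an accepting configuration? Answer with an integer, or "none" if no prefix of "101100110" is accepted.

none

Start in {s1}.
Read '1': {s1} → {s3}.
Read '0': {s3} → ∅.
The set is empty and remains empty for the remaining 7 symbols.
No reachable set along the way intersects F.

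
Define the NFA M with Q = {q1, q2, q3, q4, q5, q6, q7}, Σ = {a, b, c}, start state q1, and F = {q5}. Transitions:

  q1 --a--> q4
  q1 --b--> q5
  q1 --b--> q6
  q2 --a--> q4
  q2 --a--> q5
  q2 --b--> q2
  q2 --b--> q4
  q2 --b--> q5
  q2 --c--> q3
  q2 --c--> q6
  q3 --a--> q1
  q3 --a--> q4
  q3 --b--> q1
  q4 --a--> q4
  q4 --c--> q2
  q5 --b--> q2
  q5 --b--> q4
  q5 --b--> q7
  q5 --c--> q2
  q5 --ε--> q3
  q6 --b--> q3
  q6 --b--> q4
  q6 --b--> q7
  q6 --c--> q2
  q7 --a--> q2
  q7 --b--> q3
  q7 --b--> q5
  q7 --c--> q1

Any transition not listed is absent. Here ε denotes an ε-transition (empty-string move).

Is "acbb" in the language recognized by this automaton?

Yes

Start in {q1}.
Read 'a': {q1} → {q4}.
Read 'c': {q4} → {q2}.
Read 'b': {q2} → {q2, q3, q4, q5}.
Read 'b': {q2, q3, q4, q5} → {q1, q2, q3, q4, q5, q7}.
The final set {q1, q2, q3, q4, q5, q7} contains the accepting state q5.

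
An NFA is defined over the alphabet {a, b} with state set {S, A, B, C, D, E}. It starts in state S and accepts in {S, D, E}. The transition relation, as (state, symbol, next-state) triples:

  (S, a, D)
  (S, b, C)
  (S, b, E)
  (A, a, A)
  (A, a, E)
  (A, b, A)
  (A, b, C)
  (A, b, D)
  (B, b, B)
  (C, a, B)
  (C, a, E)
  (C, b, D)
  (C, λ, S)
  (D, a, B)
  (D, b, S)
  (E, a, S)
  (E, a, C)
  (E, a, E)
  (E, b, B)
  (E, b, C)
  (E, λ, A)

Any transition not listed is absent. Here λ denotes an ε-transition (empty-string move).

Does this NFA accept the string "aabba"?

No

Start in {S}.
Read 'a': S→{D}; now {D}.
Read 'a': D→{B}; now {B}.
Read 'b': B→{B}; now {B}.
Read 'b': B→{B}; now {B}.
Read 'a': B→∅; now ∅.
The final set ∅ contains no accepting state.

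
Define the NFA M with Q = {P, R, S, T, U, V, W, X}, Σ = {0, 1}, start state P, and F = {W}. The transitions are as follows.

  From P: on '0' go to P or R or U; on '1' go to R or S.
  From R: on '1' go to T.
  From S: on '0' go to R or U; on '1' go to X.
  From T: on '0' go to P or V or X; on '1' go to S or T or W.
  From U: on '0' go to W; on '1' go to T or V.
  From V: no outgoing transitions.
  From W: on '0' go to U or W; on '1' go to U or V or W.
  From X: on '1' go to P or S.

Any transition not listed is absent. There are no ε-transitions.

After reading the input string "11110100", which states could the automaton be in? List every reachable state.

Start in {P}.
Read '1': {P} → {R, S}.
Read '1': {R, S} → {T, X}.
Read '1': {T, X} → {P, S, T, W}.
Read '1': {P, S, T, W} → {R, S, T, U, V, W, X}.
Read '0': {R, S, T, U, V, W, X} → {P, R, U, V, W, X}.
Read '1': {P, R, U, V, W, X} → {P, R, S, T, U, V, W}.
Read '0': {P, R, S, T, U, V, W} → {P, R, U, V, W, X}.
Read '0': {P, R, U, V, W, X} → {P, R, U, W}.

{P, R, U, W}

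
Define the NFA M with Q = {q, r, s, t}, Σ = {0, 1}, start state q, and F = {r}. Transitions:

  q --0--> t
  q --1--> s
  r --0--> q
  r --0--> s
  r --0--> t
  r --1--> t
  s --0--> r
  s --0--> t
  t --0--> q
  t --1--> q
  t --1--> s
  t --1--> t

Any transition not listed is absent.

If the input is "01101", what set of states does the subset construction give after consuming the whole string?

Start in {q}.
Read '0': q→{t}; now {t}.
Read '1': t→{q, s, t}; now {q, s, t}.
Read '1': q→{s}, s→∅, t→{q, s, t}; now {q, s, t}.
Read '0': q→{t}, s→{r, t}, t→{q}; now {q, r, t}.
Read '1': q→{s}, r→{t}, t→{q, s, t}; now {q, s, t}.

{q, s, t}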